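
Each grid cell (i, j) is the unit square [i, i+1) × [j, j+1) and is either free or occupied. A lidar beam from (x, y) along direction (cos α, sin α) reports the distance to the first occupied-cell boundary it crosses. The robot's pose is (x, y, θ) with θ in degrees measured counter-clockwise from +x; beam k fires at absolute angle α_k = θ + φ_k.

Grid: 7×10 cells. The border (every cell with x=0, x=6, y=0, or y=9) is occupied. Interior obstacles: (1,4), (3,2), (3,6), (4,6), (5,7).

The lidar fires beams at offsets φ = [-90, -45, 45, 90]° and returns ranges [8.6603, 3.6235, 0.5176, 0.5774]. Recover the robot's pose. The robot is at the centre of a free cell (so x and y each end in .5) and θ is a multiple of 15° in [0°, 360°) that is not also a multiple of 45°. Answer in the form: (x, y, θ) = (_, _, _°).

(x, y, θ) = (1.5, 8.5, 30°)

The pose lattice has 35·16 = 560 candidates. Test each by forward raycasting.
  (4.5, 8.5, 60°): beam 1 = 1.0000 ≠ 8.6603 ✗
  (1.5, 1.5, 240°): beam 1 = 0.5774 ≠ 8.6603 ✗
  (1.5, 3.5, 240°): beam 1 = 0.5774 ≠ 8.6603 ✗
  (5.5, 1.5, 150°): beam 1 = 1.0000 ≠ 8.6603 ✗
  (4.5, 7.5, 255°): beam 1 = 3.6235 ≠ 8.6603 ✗
  …
  (1.5, 8.5, 30°): r_1=8.6603, r_2=3.6235, r_3=0.5176, r_4=0.5774 — all match ✓
Only this pose fits every beam.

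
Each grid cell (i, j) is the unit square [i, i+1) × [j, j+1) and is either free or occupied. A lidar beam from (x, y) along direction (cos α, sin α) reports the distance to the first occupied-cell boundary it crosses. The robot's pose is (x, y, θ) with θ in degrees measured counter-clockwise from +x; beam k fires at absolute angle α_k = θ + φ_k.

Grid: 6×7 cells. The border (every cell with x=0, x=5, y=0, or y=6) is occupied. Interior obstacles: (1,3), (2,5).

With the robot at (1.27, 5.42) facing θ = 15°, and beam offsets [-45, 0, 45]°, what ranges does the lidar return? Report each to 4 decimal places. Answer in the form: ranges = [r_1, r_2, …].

ranges = [4.3070, 0.7558, 0.6697]

beam 1: φ=-45°, α=330°
  direction (0.8660, -0.5000); cell (1,5); t to first gridline: x 0.8429, y 0.8400 (then +1.1547 / +2.0000)
    (1,4) via y @ 0.8400
    (2,4) via x @ 0.8429
    (3,4) via x @ 1.9976
    (3,3) via y @ 2.8400
    (4,3) via x @ 3.1523
    (5,3) via x @ 4.3070  # hit
  → r_1 = 4.3070
beam 2: φ=0°, α=15°
  direction (0.9659, 0.2588); cell (1,5); t to first gridline: x 0.7558, y 2.2409 (then +1.0353 / +3.8637)
    (2,5) via x @ 0.7558  # hit
  → r_2 = 0.7558
beam 3: φ=45°, α=60°
  direction (0.5000, 0.8660); cell (1,5); t to first gridline: x 1.4600, y 0.6697 (then +2.0000 / +1.1547)
    (1,6) via y @ 0.6697  # hit
  → r_3 = 0.6697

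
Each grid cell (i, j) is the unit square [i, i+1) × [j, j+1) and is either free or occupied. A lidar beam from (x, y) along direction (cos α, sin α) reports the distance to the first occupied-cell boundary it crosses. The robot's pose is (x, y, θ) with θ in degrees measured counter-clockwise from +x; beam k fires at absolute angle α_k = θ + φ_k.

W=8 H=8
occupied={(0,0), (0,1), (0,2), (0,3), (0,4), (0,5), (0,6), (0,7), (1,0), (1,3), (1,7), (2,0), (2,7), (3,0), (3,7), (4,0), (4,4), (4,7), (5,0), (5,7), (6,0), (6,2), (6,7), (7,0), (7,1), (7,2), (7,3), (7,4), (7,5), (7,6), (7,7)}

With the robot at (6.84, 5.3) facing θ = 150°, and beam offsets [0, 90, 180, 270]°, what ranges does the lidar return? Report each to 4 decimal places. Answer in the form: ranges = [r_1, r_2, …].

ranges = [3.4000, 4.9652, 0.1848, 0.3200]

beam 1: φ=0°, α=150°
  dir = (cos 150°, sin 150°) = (-0.8660, 0.5000); from cell (6,5)
  next x-line at t=0.9699, next y-line at t=1.4000; Δt_x=1.1547, Δt_y=2.0000
    x: enter (5,5) at t=0.9699
    y: enter (5,6) at t=1.4000
    x: enter (4,6) at t=2.1246
    x: enter (3,6) at t=3.2793
    y: enter (3,7) at t=3.4000 ← occupied
  → r_1 = 3.4000
beam 2: φ=90°, α=240°
  dir = (cos 240°, sin 240°) = (-0.5000, -0.8660); from cell (6,5)
  next x-line at t=1.6800, next y-line at t=0.3464; Δt_x=2.0000, Δt_y=1.1547
    y: enter (6,4) at t=0.3464
    y: enter (6,3) at t=1.5011
    x: enter (5,3) at t=1.6800
    y: enter (5,2) at t=2.6558
    x: enter (4,2) at t=3.6800
    y: enter (4,1) at t=3.8105
    y: enter (4,0) at t=4.9652 ← occupied
  → r_2 = 4.9652
beam 3: φ=180°, α=330°
  dir = (cos 330°, sin 330°) = (0.8660, -0.5000); from cell (6,5)
  next x-line at t=0.1848, next y-line at t=0.6000; Δt_x=1.1547, Δt_y=2.0000
    x: enter (7,5) at t=0.1848 ← occupied
  → r_3 = 0.1848
beam 4: φ=270°, α=60°
  dir = (cos 60°, sin 60°) = (0.5000, 0.8660); from cell (6,5)
  next x-line at t=0.3200, next y-line at t=0.8083; Δt_x=2.0000, Δt_y=1.1547
    x: enter (7,5) at t=0.3200 ← occupied
  → r_4 = 0.3200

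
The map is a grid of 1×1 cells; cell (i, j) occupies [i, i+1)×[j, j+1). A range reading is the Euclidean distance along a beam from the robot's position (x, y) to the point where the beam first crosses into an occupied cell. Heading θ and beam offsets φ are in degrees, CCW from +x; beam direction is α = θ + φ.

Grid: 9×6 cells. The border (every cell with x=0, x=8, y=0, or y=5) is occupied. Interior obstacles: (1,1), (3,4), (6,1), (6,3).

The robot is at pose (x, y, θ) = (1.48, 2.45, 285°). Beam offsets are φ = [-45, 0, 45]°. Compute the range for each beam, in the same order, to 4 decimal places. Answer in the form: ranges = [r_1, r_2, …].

ranges = [0.5196, 0.4659, 2.9000]

beam 1: φ=-45°, α=240°
  direction (-0.5000, -0.8660); cell (1,2); t to first gridline: x 0.9600, y 0.5196 (then +2.0000 / +1.1547)
    (1,1) via y @ 0.5196  # hit
  → r_1 = 0.5196
beam 2: φ=0°, α=285°
  direction (0.2588, -0.9659); cell (1,2); t to first gridline: x 2.0091, y 0.4659 (then +3.8637 / +1.0353)
    (1,1) via y @ 0.4659  # hit
  → r_2 = 0.4659
beam 3: φ=45°, α=330°
  direction (0.8660, -0.5000); cell (1,2); t to first gridline: x 0.6004, y 0.9000 (then +1.1547 / +2.0000)
    (2,2) via x @ 0.6004
    (2,1) via y @ 0.9000
    (3,1) via x @ 1.7551
    (3,0) via y @ 2.9000  # hit
  → r_3 = 2.9000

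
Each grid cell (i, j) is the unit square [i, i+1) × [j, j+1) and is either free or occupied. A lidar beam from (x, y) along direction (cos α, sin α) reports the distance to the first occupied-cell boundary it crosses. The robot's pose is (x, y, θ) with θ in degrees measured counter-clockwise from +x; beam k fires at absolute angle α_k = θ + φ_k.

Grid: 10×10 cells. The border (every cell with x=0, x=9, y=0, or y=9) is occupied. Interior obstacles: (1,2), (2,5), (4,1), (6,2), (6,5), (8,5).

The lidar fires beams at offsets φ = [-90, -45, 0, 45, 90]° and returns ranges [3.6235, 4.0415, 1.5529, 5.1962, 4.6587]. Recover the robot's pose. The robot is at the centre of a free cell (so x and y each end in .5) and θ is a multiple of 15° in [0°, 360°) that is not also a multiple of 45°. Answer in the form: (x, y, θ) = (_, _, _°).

Enumerate (i+0.5, j+0.5, θ) over the 58 free cells and 16 admissible headings. For each, cast all 5 beams and compare to the given ranges.
  (6.5, 4.5, 15°): beam 1 = 1.5529 ≠ 3.6235 ✗
  (4.5, 8.5, 255°): beam 1 = 1.9319 ≠ 3.6235 ✗
  (5.5, 4.5, 345°): beam 1 = 2.5882 ≠ 3.6235 ✗
  (5.5, 5.5, 75°): beam 1 = 0.5176 ≠ 3.6235 ✗
  (6.5, 7.5, 240°): beam 1 = 3.0000 ≠ 3.6235 ✗
  …
  (4.5, 5.5, 195°): r_1=3.6235, r_2=4.0415, r_3=1.5529, r_4=5.1962, r_5=4.6587 — all match ✓
Unique over the lattice → pose = (4.5, 5.5, 195°).

(x, y, θ) = (4.5, 5.5, 195°)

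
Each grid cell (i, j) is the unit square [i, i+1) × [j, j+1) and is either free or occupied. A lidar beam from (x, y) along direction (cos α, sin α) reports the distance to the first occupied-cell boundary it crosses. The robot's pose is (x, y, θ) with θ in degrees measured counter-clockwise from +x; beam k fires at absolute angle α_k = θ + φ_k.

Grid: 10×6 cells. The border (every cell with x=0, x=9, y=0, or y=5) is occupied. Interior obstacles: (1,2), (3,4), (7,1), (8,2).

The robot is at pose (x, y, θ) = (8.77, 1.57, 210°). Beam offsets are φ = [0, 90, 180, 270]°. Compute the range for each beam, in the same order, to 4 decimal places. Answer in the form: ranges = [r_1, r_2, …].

ranges = [0.8891, 0.4600, 0.2656, 0.4965]

beam 1: φ=0°, α=210°
  direction (-0.8660, -0.5000); cell (8,1); t to first gridline: x 0.8891, y 1.1400 (then +1.1547 / +2.0000)
    (7,1) via x @ 0.8891  # hit
  → r_1 = 0.8891
beam 2: φ=90°, α=300°
  direction (0.5000, -0.8660); cell (8,1); t to first gridline: x 0.4600, y 0.6582 (then +2.0000 / +1.1547)
    (9,1) via x @ 0.4600  # hit
  → r_2 = 0.4600
beam 3: φ=180°, α=30°
  direction (0.8660, 0.5000); cell (8,1); t to first gridline: x 0.2656, y 0.8600 (then +1.1547 / +2.0000)
    (9,1) via x @ 0.2656  # hit
  → r_3 = 0.2656
beam 4: φ=270°, α=120°
  direction (-0.5000, 0.8660); cell (8,1); t to first gridline: x 1.5400, y 0.4965 (then +2.0000 / +1.1547)
    (8,2) via y @ 0.4965  # hit
  → r_4 = 0.4965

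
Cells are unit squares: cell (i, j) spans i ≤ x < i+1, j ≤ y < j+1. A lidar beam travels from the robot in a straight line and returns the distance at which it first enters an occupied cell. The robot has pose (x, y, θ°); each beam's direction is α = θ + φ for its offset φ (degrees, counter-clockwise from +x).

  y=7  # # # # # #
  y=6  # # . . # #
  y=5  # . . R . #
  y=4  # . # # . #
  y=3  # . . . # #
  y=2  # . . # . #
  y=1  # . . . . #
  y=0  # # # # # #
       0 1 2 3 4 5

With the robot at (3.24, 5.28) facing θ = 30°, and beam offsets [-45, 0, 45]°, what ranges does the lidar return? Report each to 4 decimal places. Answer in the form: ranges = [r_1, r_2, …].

ranges = [1.8221, 1.4400, 1.7807]

beam 1: φ=-45°, α=345°
  cosα=0.9659 sinα=-0.2588 | (3,5) | tMaxX 0.7868 tMaxY 1.0818 | tΔX 1.0353 tΔY 3.8637
    t=0.7868 [x] (4,5)
    t=1.0818 [y] (4,4)
    t=1.8221 [x] (5,4) — stop
  → r_1 = 1.8221
beam 2: φ=0°, α=30°
  cosα=0.8660 sinα=0.5000 | (3,5) | tMaxX 0.8776 tMaxY 1.4400 | tΔX 1.1547 tΔY 2.0000
    t=0.8776 [x] (4,5)
    t=1.4400 [y] (4,6) — stop
  → r_2 = 1.4400
beam 3: φ=45°, α=75°
  cosα=0.2588 sinα=0.9659 | (3,5) | tMaxX 2.9364 tMaxY 0.7454 | tΔX 3.8637 tΔY 1.0353
    t=0.7454 [y] (3,6)
    t=1.7807 [y] (3,7) — stop
  → r_3 = 1.7807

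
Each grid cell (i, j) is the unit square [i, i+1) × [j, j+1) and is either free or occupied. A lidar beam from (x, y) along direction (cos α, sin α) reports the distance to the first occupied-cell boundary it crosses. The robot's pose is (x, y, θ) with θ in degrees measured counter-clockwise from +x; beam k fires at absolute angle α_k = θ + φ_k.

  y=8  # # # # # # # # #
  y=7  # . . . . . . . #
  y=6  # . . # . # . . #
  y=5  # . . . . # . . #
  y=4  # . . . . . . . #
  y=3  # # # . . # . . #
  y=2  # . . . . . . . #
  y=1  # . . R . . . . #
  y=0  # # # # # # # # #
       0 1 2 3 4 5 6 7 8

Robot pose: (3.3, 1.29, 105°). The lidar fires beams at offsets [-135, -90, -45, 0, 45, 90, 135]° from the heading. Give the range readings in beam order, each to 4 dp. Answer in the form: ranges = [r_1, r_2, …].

ranges = [0.5800, 4.8658, 4.2839, 1.7703, 2.6558, 1.1205, 0.3349]

beam 1: φ=-135°, α=330°
  d=(0.8660,-0.5000)  start (3,1)  tX=0.8083 tY=0.5800  stride 1/|dx|=1.1547 1/|dy|=2.0000
    cross y-line → (3,0), t=0.5800 (wall)
  → r_1 = 0.5800
beam 2: φ=-90°, α=15°
  d=(0.9659,0.2588)  start (3,1)  tX=0.7247 tY=2.7432  stride 1/|dx|=1.0353 1/|dy|=3.8637
    cross x-line → (4,1), t=0.7247
    cross x-line → (5,1), t=1.7600
    cross y-line → (5,2), t=2.7432
    cross x-line → (6,2), t=2.7952
    cross x-line → (7,2), t=3.8305
    cross x-line → (8,2), t=4.8658 (wall)
  → r_2 = 4.8658
beam 3: φ=-45°, α=60°
  d=(0.5000,0.8660)  start (3,1)  tX=1.4000 tY=0.8198  stride 1/|dx|=2.0000 1/|dy|=1.1547
    cross y-line → (3,2), t=0.8198
    cross x-line → (4,2), t=1.4000
    cross y-line → (4,3), t=1.9745
    cross y-line → (4,4), t=3.1292
    cross x-line → (5,4), t=3.4000
    cross y-line → (5,5), t=4.2839 (wall)
  → r_3 = 4.2839
beam 4: φ=0°, α=105°
  d=(-0.2588,0.9659)  start (3,1)  tX=1.1591 tY=0.7350  stride 1/|dx|=3.8637 1/|dy|=1.0353
    cross y-line → (3,2), t=0.7350
    cross x-line → (2,2), t=1.1591
    cross y-line → (2,3), t=1.7703 (wall)
  → r_4 = 1.7703
beam 5: φ=45°, α=150°
  d=(-0.8660,0.5000)  start (3,1)  tX=0.3464 tY=1.4200  stride 1/|dx|=1.1547 1/|dy|=2.0000
    cross x-line → (2,1), t=0.3464
    cross y-line → (2,2), t=1.4200
    cross x-line → (1,2), t=1.5011
    cross x-line → (0,2), t=2.6558 (wall)
  → r_5 = 2.6558
beam 6: φ=90°, α=195°
  d=(-0.9659,-0.2588)  start (3,1)  tX=0.3106 tY=1.1205  stride 1/|dx|=1.0353 1/|dy|=3.8637
    cross x-line → (2,1), t=0.3106
    cross y-line → (2,0), t=1.1205 (wall)
  → r_6 = 1.1205
beam 7: φ=135°, α=240°
  d=(-0.5000,-0.8660)  start (3,1)  tX=0.6000 tY=0.3349  stride 1/|dx|=2.0000 1/|dy|=1.1547
    cross y-line → (3,0), t=0.3349 (wall)
  → r_7 = 0.3349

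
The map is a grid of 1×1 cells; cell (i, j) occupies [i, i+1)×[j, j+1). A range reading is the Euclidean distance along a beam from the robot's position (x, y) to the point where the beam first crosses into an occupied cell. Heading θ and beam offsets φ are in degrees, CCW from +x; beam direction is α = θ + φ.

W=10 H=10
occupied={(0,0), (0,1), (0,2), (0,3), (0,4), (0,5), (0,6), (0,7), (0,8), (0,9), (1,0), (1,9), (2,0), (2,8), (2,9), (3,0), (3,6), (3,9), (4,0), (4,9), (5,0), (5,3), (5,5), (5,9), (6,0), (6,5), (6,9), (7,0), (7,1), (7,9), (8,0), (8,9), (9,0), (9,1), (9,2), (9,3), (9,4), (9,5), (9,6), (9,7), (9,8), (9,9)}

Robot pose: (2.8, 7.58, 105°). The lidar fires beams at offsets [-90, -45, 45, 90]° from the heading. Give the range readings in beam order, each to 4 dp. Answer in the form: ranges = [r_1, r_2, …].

beam 1: φ=-90°, α=15°
  dir = (cos 15°, sin 15°) = (0.9659, 0.2588); from cell (2,7)
  next x-line at t=0.2071, next y-line at t=1.6228; Δt_x=1.0353, Δt_y=3.8637
    x: enter (3,7) at t=0.2071
    x: enter (4,7) at t=1.2423
    y: enter (4,8) at t=1.6228
    x: enter (5,8) at t=2.2776
    x: enter (6,8) at t=3.3129
    x: enter (7,8) at t=4.3482
    x: enter (8,8) at t=5.3834
    y: enter (8,9) at t=5.4865 ← occupied
  → r_1 = 5.4865
beam 2: φ=-45°, α=60°
  dir = (cos 60°, sin 60°) = (0.5000, 0.8660); from cell (2,7)
  next x-line at t=0.4000, next y-line at t=0.4850; Δt_x=2.0000, Δt_y=1.1547
    x: enter (3,7) at t=0.4000
    y: enter (3,8) at t=0.4850
    y: enter (3,9) at t=1.6397 ← occupied
  → r_2 = 1.6397
beam 3: φ=45°, α=150°
  dir = (cos 150°, sin 150°) = (-0.8660, 0.5000); from cell (2,7)
  next x-line at t=0.9238, next y-line at t=0.8400; Δt_x=1.1547, Δt_y=2.0000
    y: enter (2,8) at t=0.8400 ← occupied
  → r_3 = 0.8400
beam 4: φ=90°, α=195°
  dir = (cos 195°, sin 195°) = (-0.9659, -0.2588); from cell (2,7)
  next x-line at t=0.8282, next y-line at t=2.2409; Δt_x=1.0353, Δt_y=3.8637
    x: enter (1,7) at t=0.8282
    x: enter (0,7) at t=1.8635 ← occupied
  → r_4 = 1.8635

ranges = [5.4865, 1.6397, 0.8400, 1.8635]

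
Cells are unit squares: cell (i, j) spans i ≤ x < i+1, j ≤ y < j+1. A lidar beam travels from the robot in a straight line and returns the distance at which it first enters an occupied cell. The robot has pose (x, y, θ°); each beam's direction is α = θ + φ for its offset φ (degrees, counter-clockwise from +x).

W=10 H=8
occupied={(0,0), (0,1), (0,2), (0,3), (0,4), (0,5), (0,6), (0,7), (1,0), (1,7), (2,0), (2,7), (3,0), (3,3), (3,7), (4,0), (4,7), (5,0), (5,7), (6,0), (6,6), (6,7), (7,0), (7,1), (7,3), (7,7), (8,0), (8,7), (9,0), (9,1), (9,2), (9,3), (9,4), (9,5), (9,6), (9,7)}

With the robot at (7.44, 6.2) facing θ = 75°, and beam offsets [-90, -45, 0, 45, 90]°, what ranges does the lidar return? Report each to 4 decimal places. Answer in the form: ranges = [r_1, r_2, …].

ranges = [1.6150, 1.6000, 0.8282, 0.8800, 0.4555]

beam 1: φ=-90°, α=345°
  d=(0.9659,-0.2588)  start (7,6)  tX=0.5798 tY=0.7727  stride 1/|dx|=1.0353 1/|dy|=3.8637
    cross x-line → (8,6), t=0.5798
    cross y-line → (8,5), t=0.7727
    cross x-line → (9,5), t=1.6150 (wall)
  → r_1 = 1.6150
beam 2: φ=-45°, α=30°
  d=(0.8660,0.5000)  start (7,6)  tX=0.6466 tY=1.6000  stride 1/|dx|=1.1547 1/|dy|=2.0000
    cross x-line → (8,6), t=0.6466
    cross y-line → (8,7), t=1.6000 (wall)
  → r_2 = 1.6000
beam 3: φ=0°, α=75°
  d=(0.2588,0.9659)  start (7,6)  tX=2.1637 tY=0.8282  stride 1/|dx|=3.8637 1/|dy|=1.0353
    cross y-line → (7,7), t=0.8282 (wall)
  → r_3 = 0.8282
beam 4: φ=45°, α=120°
  d=(-0.5000,0.8660)  start (7,6)  tX=0.8800 tY=0.9238  stride 1/|dx|=2.0000 1/|dy|=1.1547
    cross x-line → (6,6), t=0.8800 (wall)
  → r_4 = 0.8800
beam 5: φ=90°, α=165°
  d=(-0.9659,0.2588)  start (7,6)  tX=0.4555 tY=3.0910  stride 1/|dx|=1.0353 1/|dy|=3.8637
    cross x-line → (6,6), t=0.4555 (wall)
  → r_5 = 0.4555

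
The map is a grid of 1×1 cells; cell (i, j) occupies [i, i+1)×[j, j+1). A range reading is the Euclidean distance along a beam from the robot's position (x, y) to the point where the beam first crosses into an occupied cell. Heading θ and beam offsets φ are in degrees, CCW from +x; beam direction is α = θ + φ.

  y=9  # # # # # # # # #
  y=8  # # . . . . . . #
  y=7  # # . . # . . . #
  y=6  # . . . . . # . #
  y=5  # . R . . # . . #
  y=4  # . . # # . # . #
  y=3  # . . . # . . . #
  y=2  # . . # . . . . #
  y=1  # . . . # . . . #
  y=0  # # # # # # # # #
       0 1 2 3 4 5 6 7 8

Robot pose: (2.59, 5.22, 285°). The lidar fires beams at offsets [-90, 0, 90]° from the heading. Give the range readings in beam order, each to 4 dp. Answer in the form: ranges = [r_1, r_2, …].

ranges = [1.6461, 2.2983, 2.4950]

beam 1: φ=-90°, α=195°
  cosα=-0.9659 sinα=-0.2588 | (2,5) | tMaxX 0.6108 tMaxY 0.8500 | tΔX 1.0353 tΔY 3.8637
    t=0.6108 [x] (1,5)
    t=0.8500 [y] (1,4)
    t=1.6461 [x] (0,4) — stop
  → r_1 = 1.6461
beam 2: φ=0°, α=285°
  cosα=0.2588 sinα=-0.9659 | (2,5) | tMaxX 1.5841 tMaxY 0.2278 | tΔX 3.8637 tΔY 1.0353
    t=0.2278 [y] (2,4)
    t=1.2630 [y] (2,3)
    t=1.5841 [x] (3,3)
    t=2.2983 [y] (3,2) — stop
  → r_2 = 2.2983
beam 3: φ=90°, α=15°
  cosα=0.9659 sinα=0.2588 | (2,5) | tMaxX 0.4245 tMaxY 3.0137 | tΔX 1.0353 tΔY 3.8637
    t=0.4245 [x] (3,5)
    t=1.4597 [x] (4,5)
    t=2.4950 [x] (5,5) — stop
  → r_3 = 2.4950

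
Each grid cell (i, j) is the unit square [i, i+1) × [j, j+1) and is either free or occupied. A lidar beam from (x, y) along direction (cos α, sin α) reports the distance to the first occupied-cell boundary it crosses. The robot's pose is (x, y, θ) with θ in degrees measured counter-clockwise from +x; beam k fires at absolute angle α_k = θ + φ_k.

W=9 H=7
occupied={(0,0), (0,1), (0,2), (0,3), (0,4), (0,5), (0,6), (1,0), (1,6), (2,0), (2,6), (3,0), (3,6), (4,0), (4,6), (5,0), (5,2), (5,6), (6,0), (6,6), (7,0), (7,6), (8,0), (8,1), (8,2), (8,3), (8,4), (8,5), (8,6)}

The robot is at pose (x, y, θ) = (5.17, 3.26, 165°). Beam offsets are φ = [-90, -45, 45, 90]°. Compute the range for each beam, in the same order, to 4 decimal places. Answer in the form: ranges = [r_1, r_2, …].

beam 1: φ=-90°, α=75°
  dir = (cos 75°, sin 75°) = (0.2588, 0.9659); from cell (5,3)
  next x-line at t=3.2069, next y-line at t=0.7661; Δt_x=3.8637, Δt_y=1.0353
    y: enter (5,4) at t=0.7661
    y: enter (5,5) at t=1.8014
    y: enter (5,6) at t=2.8367 ← occupied
  → r_1 = 2.8367
beam 2: φ=-45°, α=120°
  dir = (cos 120°, sin 120°) = (-0.5000, 0.8660); from cell (5,3)
  next x-line at t=0.3400, next y-line at t=0.8545; Δt_x=2.0000, Δt_y=1.1547
    x: enter (4,3) at t=0.3400
    y: enter (4,4) at t=0.8545
    y: enter (4,5) at t=2.0092
    x: enter (3,5) at t=2.3400
    y: enter (3,6) at t=3.1639 ← occupied
  → r_2 = 3.1639
beam 3: φ=45°, α=210°
  dir = (cos 210°, sin 210°) = (-0.8660, -0.5000); from cell (5,3)
  next x-line at t=0.1963, next y-line at t=0.5200; Δt_x=1.1547, Δt_y=2.0000
    x: enter (4,3) at t=0.1963
    y: enter (4,2) at t=0.5200
    x: enter (3,2) at t=1.3510
    x: enter (2,2) at t=2.5057
    y: enter (2,1) at t=2.5200
    x: enter (1,1) at t=3.6604
    y: enter (1,0) at t=4.5200 ← occupied
  → r_3 = 4.5200
beam 4: φ=90°, α=255°
  dir = (cos 255°, sin 255°) = (-0.2588, -0.9659); from cell (5,3)
  next x-line at t=0.6568, next y-line at t=0.2692; Δt_x=3.8637, Δt_y=1.0353
    y: enter (5,2) at t=0.2692 ← occupied
  → r_4 = 0.2692

ranges = [2.8367, 3.1639, 4.5200, 0.2692]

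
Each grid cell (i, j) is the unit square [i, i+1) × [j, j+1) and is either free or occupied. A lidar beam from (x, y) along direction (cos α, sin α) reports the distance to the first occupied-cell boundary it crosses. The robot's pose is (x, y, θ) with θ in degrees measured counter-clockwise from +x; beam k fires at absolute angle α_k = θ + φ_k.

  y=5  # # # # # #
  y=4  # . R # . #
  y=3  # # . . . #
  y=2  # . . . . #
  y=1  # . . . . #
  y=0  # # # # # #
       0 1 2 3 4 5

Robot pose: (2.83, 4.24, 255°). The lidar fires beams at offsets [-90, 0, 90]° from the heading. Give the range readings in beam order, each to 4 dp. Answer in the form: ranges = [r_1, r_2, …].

ranges = [1.8946, 3.3543, 0.1760]

beam 1: φ=-90°, α=165°
  cosα=-0.9659 sinα=0.2588 | (2,4) | tMaxX 0.8593 tMaxY 2.9364 | tΔX 1.0353 tΔY 3.8637
    t=0.8593 [x] (1,4)
    t=1.8946 [x] (0,4) — stop
  → r_1 = 1.8946
beam 2: φ=0°, α=255°
  cosα=-0.2588 sinα=-0.9659 | (2,4) | tMaxX 3.2069 tMaxY 0.2485 | tΔX 3.8637 tΔY 1.0353
    t=0.2485 [y] (2,3)
    t=1.2837 [y] (2,2)
    t=2.3190 [y] (2,1)
    t=3.2069 [x] (1,1)
    t=3.3543 [y] (1,0) — stop
  → r_2 = 3.3543
beam 3: φ=90°, α=345°
  cosα=0.9659 sinα=-0.2588 | (2,4) | tMaxX 0.1760 tMaxY 0.9273 | tΔX 1.0353 tΔY 3.8637
    t=0.1760 [x] (3,4) — stop
  → r_3 = 0.1760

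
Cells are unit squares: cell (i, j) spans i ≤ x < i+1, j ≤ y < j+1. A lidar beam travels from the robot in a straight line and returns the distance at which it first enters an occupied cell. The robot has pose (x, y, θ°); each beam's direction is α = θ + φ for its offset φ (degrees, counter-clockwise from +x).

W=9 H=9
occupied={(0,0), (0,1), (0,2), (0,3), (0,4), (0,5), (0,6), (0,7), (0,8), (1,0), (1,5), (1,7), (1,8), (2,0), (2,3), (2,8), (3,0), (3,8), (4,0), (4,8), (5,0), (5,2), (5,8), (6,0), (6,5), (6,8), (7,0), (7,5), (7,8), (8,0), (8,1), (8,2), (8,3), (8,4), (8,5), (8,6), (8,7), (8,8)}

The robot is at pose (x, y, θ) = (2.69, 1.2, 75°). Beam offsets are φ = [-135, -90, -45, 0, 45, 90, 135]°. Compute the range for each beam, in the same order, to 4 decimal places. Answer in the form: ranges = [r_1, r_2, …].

ranges = [0.2309, 0.7727, 2.6674, 7.0399, 3.3800, 1.7496, 0.4000]

beam 1: φ=-135°, α=300°
  d=(0.5000,-0.8660)  start (2,1)  tX=0.6200 tY=0.2309  stride 1/|dx|=2.0000 1/|dy|=1.1547
    cross y-line → (2,0), t=0.2309 (wall)
  → r_1 = 0.2309
beam 2: φ=-90°, α=345°
  d=(0.9659,-0.2588)  start (2,1)  tX=0.3209 tY=0.7727  stride 1/|dx|=1.0353 1/|dy|=3.8637
    cross x-line → (3,1), t=0.3209
    cross y-line → (3,0), t=0.7727 (wall)
  → r_2 = 0.7727
beam 3: φ=-45°, α=30°
  d=(0.8660,0.5000)  start (2,1)  tX=0.3580 tY=1.6000  stride 1/|dx|=1.1547 1/|dy|=2.0000
    cross x-line → (3,1), t=0.3580
    cross x-line → (4,1), t=1.5127
    cross y-line → (4,2), t=1.6000
    cross x-line → (5,2), t=2.6674 (wall)
  → r_3 = 2.6674
beam 4: φ=0°, α=75°
  d=(0.2588,0.9659)  start (2,1)  tX=1.1977 tY=0.8282  stride 1/|dx|=3.8637 1/|dy|=1.0353
    cross y-line → (2,2), t=0.8282
    cross x-line → (3,2), t=1.1977
    cross y-line → (3,3), t=1.8635
    cross y-line → (3,4), t=2.8988
    cross y-line → (3,5), t=3.9340
    cross y-line → (3,6), t=4.9693
    cross x-line → (4,6), t=5.0615
    cross y-line → (4,7), t=6.0046
    cross y-line → (4,8), t=7.0399 (wall)
  → r_4 = 7.0399
beam 5: φ=45°, α=120°
  d=(-0.5000,0.8660)  start (2,1)  tX=1.3800 tY=0.9238  stride 1/|dx|=2.0000 1/|dy|=1.1547
    cross y-line → (2,2), t=0.9238
    cross x-line → (1,2), t=1.3800
    cross y-line → (1,3), t=2.0785
    cross y-line → (1,4), t=3.2332
    cross x-line → (0,4), t=3.3800 (wall)
  → r_5 = 3.3800
beam 6: φ=90°, α=165°
  d=(-0.9659,0.2588)  start (2,1)  tX=0.7143 tY=3.0910  stride 1/|dx|=1.0353 1/|dy|=3.8637
    cross x-line → (1,1), t=0.7143
    cross x-line → (0,1), t=1.7496 (wall)
  → r_6 = 1.7496
beam 7: φ=135°, α=210°
  d=(-0.8660,-0.5000)  start (2,1)  tX=0.7967 tY=0.4000  stride 1/|dx|=1.1547 1/|dy|=2.0000
    cross y-line → (2,0), t=0.4000 (wall)
  → r_7 = 0.4000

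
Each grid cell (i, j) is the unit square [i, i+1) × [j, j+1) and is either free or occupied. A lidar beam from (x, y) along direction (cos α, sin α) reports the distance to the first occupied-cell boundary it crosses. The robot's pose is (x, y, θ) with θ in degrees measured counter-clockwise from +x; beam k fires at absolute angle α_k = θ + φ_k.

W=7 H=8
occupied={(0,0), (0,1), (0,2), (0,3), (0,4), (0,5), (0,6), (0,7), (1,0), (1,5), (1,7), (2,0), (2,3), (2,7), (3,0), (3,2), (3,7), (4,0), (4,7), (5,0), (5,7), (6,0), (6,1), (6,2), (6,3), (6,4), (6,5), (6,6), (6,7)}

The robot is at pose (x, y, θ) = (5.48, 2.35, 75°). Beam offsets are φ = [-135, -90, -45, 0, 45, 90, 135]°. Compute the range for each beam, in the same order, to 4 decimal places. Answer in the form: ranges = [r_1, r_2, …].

beam 1: φ=-135°, α=300°
  cosα=0.5000 sinα=-0.8660 | (5,2) | tMaxX 1.0400 tMaxY 0.4041 | tΔX 2.0000 tΔY 1.1547
    t=0.4041 [y] (5,1)
    t=1.0400 [x] (6,1) — stop
  → r_1 = 1.0400
beam 2: φ=-90°, α=345°
  cosα=0.9659 sinα=-0.2588 | (5,2) | tMaxX 0.5383 tMaxY 1.3523 | tΔX 1.0353 tΔY 3.8637
    t=0.5383 [x] (6,2) — stop
  → r_2 = 0.5383
beam 3: φ=-45°, α=30°
  cosα=0.8660 sinα=0.5000 | (5,2) | tMaxX 0.6004 tMaxY 1.3000 | tΔX 1.1547 tΔY 2.0000
    t=0.6004 [x] (6,2) — stop
  → r_3 = 0.6004
beam 4: φ=0°, α=75°
  cosα=0.2588 sinα=0.9659 | (5,2) | tMaxX 2.0091 tMaxY 0.6729 | tΔX 3.8637 tΔY 1.0353
    t=0.6729 [y] (5,3)
    t=1.7082 [y] (5,4)
    t=2.0091 [x] (6,4) — stop
  → r_4 = 2.0091
beam 5: φ=45°, α=120°
  cosα=-0.5000 sinα=0.8660 | (5,2) | tMaxX 0.9600 tMaxY 0.7506 | tΔX 2.0000 tΔY 1.1547
    t=0.7506 [y] (5,3)
    t=0.9600 [x] (4,3)
    t=1.9053 [y] (4,4)
    t=2.9600 [x] (3,4)
    t=3.0600 [y] (3,5)
    t=4.2147 [y] (3,6)
    t=4.9600 [x] (2,6)
    t=5.3694 [y] (2,7) — stop
  → r_5 = 5.3694
beam 6: φ=90°, α=165°
  cosα=-0.9659 sinα=0.2588 | (5,2) | tMaxX 0.4969 tMaxY 2.5114 | tΔX 1.0353 tΔY 3.8637
    t=0.4969 [x] (4,2)
    t=1.5322 [x] (3,2) — stop
  → r_6 = 1.5322
beam 7: φ=135°, α=210°
  cosα=-0.8660 sinα=-0.5000 | (5,2) | tMaxX 0.5543 tMaxY 0.7000 | tΔX 1.1547 tΔY 2.0000
    t=0.5543 [x] (4,2)
    t=0.7000 [y] (4,1)
    t=1.7090 [x] (3,1)
    t=2.7000 [y] (3,0) — stop
  → r_7 = 2.7000

ranges = [1.0400, 0.5383, 0.6004, 2.0091, 5.3694, 1.5322, 2.7000]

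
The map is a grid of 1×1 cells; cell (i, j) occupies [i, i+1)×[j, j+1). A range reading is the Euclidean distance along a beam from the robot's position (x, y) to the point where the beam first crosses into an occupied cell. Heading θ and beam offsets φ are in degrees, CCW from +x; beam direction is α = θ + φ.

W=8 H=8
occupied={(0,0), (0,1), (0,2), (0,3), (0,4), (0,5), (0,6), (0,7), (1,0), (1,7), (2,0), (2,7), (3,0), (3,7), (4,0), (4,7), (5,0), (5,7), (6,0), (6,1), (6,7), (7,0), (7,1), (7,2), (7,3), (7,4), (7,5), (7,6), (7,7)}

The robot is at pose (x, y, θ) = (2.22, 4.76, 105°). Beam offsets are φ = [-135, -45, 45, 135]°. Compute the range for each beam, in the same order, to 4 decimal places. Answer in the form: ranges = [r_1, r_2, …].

beam 1: φ=-135°, α=330°
  cosα=0.8660 sinα=-0.5000 | (2,4) | tMaxX 0.9007 tMaxY 1.5200 | tΔX 1.1547 tΔY 2.0000
    t=0.9007 [x] (3,4)
    t=1.5200 [y] (3,3)
    t=2.0554 [x] (4,3)
    t=3.2101 [x] (5,3)
    t=3.5200 [y] (5,2)
    t=4.3648 [x] (6,2)
    t=5.5195 [x] (7,2) — stop
  → r_1 = 5.5195
beam 2: φ=-45°, α=60°
  cosα=0.5000 sinα=0.8660 | (2,4) | tMaxX 1.5600 tMaxY 0.2771 | tΔX 2.0000 tΔY 1.1547
    t=0.2771 [y] (2,5)
    t=1.4318 [y] (2,6)
    t=1.5600 [x] (3,6)
    t=2.5865 [y] (3,7) — stop
  → r_2 = 2.5865
beam 3: φ=45°, α=150°
  cosα=-0.8660 sinα=0.5000 | (2,4) | tMaxX 0.2540 tMaxY 0.4800 | tΔX 1.1547 tΔY 2.0000
    t=0.2540 [x] (1,4)
    t=0.4800 [y] (1,5)
    t=1.4087 [x] (0,5) — stop
  → r_3 = 1.4087
beam 4: φ=135°, α=240°
  cosα=-0.5000 sinα=-0.8660 | (2,4) | tMaxX 0.4400 tMaxY 0.8776 | tΔX 2.0000 tΔY 1.1547
    t=0.4400 [x] (1,4)
    t=0.8776 [y] (1,3)
    t=2.0323 [y] (1,2)
    t=2.4400 [x] (0,2) — stop
  → r_4 = 2.4400

ranges = [5.5195, 2.5865, 1.4087, 2.4400]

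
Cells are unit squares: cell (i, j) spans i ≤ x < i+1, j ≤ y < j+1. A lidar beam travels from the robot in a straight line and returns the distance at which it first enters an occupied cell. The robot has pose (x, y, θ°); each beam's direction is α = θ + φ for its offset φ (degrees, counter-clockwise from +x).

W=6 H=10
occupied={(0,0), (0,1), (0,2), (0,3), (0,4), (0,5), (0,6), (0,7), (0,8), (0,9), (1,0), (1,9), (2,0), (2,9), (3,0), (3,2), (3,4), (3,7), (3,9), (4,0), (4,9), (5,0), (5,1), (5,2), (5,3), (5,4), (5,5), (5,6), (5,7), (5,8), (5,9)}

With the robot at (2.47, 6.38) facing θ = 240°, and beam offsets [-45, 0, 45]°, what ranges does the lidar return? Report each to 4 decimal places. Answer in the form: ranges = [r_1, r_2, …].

beam 1: φ=-45°, α=195°
  d=(-0.9659,-0.2588)  start (2,6)  tX=0.4866 tY=1.4682  stride 1/|dx|=1.0353 1/|dy|=3.8637
    cross x-line → (1,6), t=0.4866
    cross y-line → (1,5), t=1.4682
    cross x-line → (0,5), t=1.5219 (wall)
  → r_1 = 1.5219
beam 2: φ=0°, α=240°
  d=(-0.5000,-0.8660)  start (2,6)  tX=0.9400 tY=0.4388  stride 1/|dx|=2.0000 1/|dy|=1.1547
    cross y-line → (2,5), t=0.4388
    cross x-line → (1,5), t=0.9400
    cross y-line → (1,4), t=1.5935
    cross y-line → (1,3), t=2.7482
    cross x-line → (0,3), t=2.9400 (wall)
  → r_2 = 2.9400
beam 3: φ=45°, α=285°
  d=(0.2588,-0.9659)  start (2,6)  tX=2.0478 tY=0.3934  stride 1/|dx|=3.8637 1/|dy|=1.0353
    cross y-line → (2,5), t=0.3934
    cross y-line → (2,4), t=1.4287
    cross x-line → (3,4), t=2.0478 (wall)
  → r_3 = 2.0478

ranges = [1.5219, 2.9400, 2.0478]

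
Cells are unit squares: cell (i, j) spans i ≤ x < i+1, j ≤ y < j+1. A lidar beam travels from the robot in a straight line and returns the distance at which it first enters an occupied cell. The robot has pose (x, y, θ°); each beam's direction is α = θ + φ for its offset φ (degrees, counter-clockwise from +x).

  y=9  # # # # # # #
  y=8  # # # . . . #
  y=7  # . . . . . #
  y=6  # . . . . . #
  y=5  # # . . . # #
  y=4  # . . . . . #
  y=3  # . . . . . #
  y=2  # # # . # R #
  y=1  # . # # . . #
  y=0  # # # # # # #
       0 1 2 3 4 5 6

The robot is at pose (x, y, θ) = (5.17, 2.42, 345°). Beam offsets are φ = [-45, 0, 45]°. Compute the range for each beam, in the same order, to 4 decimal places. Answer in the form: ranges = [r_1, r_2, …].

ranges = [1.6397, 0.8593, 0.9584]

beam 1: φ=-45°, α=300°
  direction (0.5000, -0.8660); cell (5,2); t to first gridline: x 1.6600, y 0.4850 (then +2.0000 / +1.1547)
    (5,1) via y @ 0.4850
    (5,0) via y @ 1.6397  # hit
  → r_1 = 1.6397
beam 2: φ=0°, α=345°
  direction (0.9659, -0.2588); cell (5,2); t to first gridline: x 0.8593, y 1.6228 (then +1.0353 / +3.8637)
    (6,2) via x @ 0.8593  # hit
  → r_2 = 0.8593
beam 3: φ=45°, α=30°
  direction (0.8660, 0.5000); cell (5,2); t to first gridline: x 0.9584, y 1.1600 (then +1.1547 / +2.0000)
    (6,2) via x @ 0.9584  # hit
  → r_3 = 0.9584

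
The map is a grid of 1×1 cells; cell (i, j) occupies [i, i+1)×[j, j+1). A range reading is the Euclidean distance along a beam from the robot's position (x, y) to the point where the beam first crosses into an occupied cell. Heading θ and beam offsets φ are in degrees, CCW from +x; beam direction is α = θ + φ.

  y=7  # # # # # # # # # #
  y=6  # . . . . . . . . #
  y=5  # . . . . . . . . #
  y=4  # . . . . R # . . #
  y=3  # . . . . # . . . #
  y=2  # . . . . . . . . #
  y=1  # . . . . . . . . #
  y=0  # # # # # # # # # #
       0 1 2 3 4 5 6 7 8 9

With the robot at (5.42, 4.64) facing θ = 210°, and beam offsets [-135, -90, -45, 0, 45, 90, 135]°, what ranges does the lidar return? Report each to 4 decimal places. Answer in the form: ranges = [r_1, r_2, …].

ranges = [2.4433, 2.7251, 4.5759, 5.1038, 0.6626, 0.7390, 0.6005]

beam 1: φ=-135°, α=75°
  direction (0.2588, 0.9659); cell (5,4); t to first gridline: x 2.2409, y 0.3727 (then +3.8637 / +1.0353)
    (5,5) via y @ 0.3727
    (5,6) via y @ 1.4080
    (6,6) via x @ 2.2409
    (6,7) via y @ 2.4433  # hit
  → r_1 = 2.4433
beam 2: φ=-90°, α=120°
  direction (-0.5000, 0.8660); cell (5,4); t to first gridline: x 0.8400, y 0.4157 (then +2.0000 / +1.1547)
    (5,5) via y @ 0.4157
    (4,5) via x @ 0.8400
    (4,6) via y @ 1.5704
    (4,7) via y @ 2.7251  # hit
  → r_2 = 2.7251
beam 3: φ=-45°, α=165°
  direction (-0.9659, 0.2588); cell (5,4); t to first gridline: x 0.4348, y 1.3909 (then +1.0353 / +3.8637)
    (4,4) via x @ 0.4348
    (4,5) via y @ 1.3909
    (3,5) via x @ 1.4701
    (2,5) via x @ 2.5054
    (1,5) via x @ 3.5406
    (0,5) via x @ 4.5759  # hit
  → r_3 = 4.5759
beam 4: φ=0°, α=210°
  direction (-0.8660, -0.5000); cell (5,4); t to first gridline: x 0.4850, y 1.2800 (then +1.1547 / +2.0000)
    (4,4) via x @ 0.4850
    (4,3) via y @ 1.2800
    (3,3) via x @ 1.6397
    (2,3) via x @ 2.7944
    (2,2) via y @ 3.2800
    (1,2) via x @ 3.9491
    (0,2) via x @ 5.1038  # hit
  → r_4 = 5.1038
beam 5: φ=45°, α=255°
  direction (-0.2588, -0.9659); cell (5,4); t to first gridline: x 1.6228, y 0.6626 (then +3.8637 / +1.0353)
    (5,3) via y @ 0.6626  # hit
  → r_5 = 0.6626
beam 6: φ=90°, α=300°
  direction (0.5000, -0.8660); cell (5,4); t to first gridline: x 1.1600, y 0.7390 (then +2.0000 / +1.1547)
    (5,3) via y @ 0.7390  # hit
  → r_6 = 0.7390
beam 7: φ=135°, α=345°
  direction (0.9659, -0.2588); cell (5,4); t to first gridline: x 0.6005, y 2.4728 (then +1.0353 / +3.8637)
    (6,4) via x @ 0.6005  # hit
  → r_7 = 0.6005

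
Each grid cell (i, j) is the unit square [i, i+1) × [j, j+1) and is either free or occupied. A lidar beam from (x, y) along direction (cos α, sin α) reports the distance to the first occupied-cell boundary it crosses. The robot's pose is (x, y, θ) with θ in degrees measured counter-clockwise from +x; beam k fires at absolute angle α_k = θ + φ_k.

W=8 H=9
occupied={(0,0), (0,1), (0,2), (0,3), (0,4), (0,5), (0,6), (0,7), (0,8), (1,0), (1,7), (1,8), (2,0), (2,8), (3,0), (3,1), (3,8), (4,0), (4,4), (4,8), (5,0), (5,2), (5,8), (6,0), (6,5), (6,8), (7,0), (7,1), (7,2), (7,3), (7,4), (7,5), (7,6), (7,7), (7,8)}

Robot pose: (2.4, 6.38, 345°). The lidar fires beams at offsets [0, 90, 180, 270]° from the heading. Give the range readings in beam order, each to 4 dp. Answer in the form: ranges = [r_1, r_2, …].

ranges = [3.7270, 1.6771, 1.4494, 5.4092]

beam 1: φ=0°, α=345°
  d=(0.9659,-0.2588)  start (2,6)  tX=0.6212 tY=1.4682  stride 1/|dx|=1.0353 1/|dy|=3.8637
    cross x-line → (3,6), t=0.6212
    cross y-line → (3,5), t=1.4682
    cross x-line → (4,5), t=1.6564
    cross x-line → (5,5), t=2.6917
    cross x-line → (6,5), t=3.7270 (wall)
  → r_1 = 3.7270
beam 2: φ=90°, α=75°
  d=(0.2588,0.9659)  start (2,6)  tX=2.3182 tY=0.6419  stride 1/|dx|=3.8637 1/|dy|=1.0353
    cross y-line → (2,7), t=0.6419
    cross y-line → (2,8), t=1.6771 (wall)
  → r_2 = 1.6771
beam 3: φ=180°, α=165°
  d=(-0.9659,0.2588)  start (2,6)  tX=0.4141 tY=2.3955  stride 1/|dx|=1.0353 1/|dy|=3.8637
    cross x-line → (1,6), t=0.4141
    cross x-line → (0,6), t=1.4494 (wall)
  → r_3 = 1.4494
beam 4: φ=270°, α=255°
  d=(-0.2588,-0.9659)  start (2,6)  tX=1.5455 tY=0.3934  stride 1/|dx|=3.8637 1/|dy|=1.0353
    cross y-line → (2,5), t=0.3934
    cross y-line → (2,4), t=1.4287
    cross x-line → (1,4), t=1.5455
    cross y-line → (1,3), t=2.4640
    cross y-line → (1,2), t=3.4992
    cross y-line → (1,1), t=4.5345
    cross x-line → (0,1), t=5.4092 (wall)
  → r_4 = 5.4092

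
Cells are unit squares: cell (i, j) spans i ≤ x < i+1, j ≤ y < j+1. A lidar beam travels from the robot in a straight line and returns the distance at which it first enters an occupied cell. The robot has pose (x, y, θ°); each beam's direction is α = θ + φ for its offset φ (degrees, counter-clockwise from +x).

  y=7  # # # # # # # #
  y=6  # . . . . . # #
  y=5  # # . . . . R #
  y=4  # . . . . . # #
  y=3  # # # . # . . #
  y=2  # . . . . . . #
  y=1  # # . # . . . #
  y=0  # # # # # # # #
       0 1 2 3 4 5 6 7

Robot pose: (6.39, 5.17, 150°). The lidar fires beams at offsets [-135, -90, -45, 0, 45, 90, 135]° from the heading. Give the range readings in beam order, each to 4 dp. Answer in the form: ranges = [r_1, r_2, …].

beam 1: φ=-135°, α=15°
  dir = (cos 15°, sin 15°) = (0.9659, 0.2588); from cell (6,5)
  next x-line at t=0.6315, next y-line at t=3.2069; Δt_x=1.0353, Δt_y=3.8637
    x: enter (7,5) at t=0.6315 ← occupied
  → r_1 = 0.6315
beam 2: φ=-90°, α=60°
  dir = (cos 60°, sin 60°) = (0.5000, 0.8660); from cell (6,5)
  next x-line at t=1.2200, next y-line at t=0.9584; Δt_x=2.0000, Δt_y=1.1547
    y: enter (6,6) at t=0.9584 ← occupied
  → r_2 = 0.9584
beam 3: φ=-45°, α=105°
  dir = (cos 105°, sin 105°) = (-0.2588, 0.9659); from cell (6,5)
  next x-line at t=1.5068, next y-line at t=0.8593; Δt_x=3.8637, Δt_y=1.0353
    y: enter (6,6) at t=0.8593 ← occupied
  → r_3 = 0.8593
beam 4: φ=0°, α=150°
  dir = (cos 150°, sin 150°) = (-0.8660, 0.5000); from cell (6,5)
  next x-line at t=0.4503, next y-line at t=1.6600; Δt_x=1.1547, Δt_y=2.0000
    x: enter (5,5) at t=0.4503
    x: enter (4,5) at t=1.6050
    y: enter (4,6) at t=1.6600
    x: enter (3,6) at t=2.7597
    y: enter (3,7) at t=3.6600 ← occupied
  → r_4 = 3.6600
beam 5: φ=45°, α=195°
  dir = (cos 195°, sin 195°) = (-0.9659, -0.2588); from cell (6,5)
  next x-line at t=0.4038, next y-line at t=0.6568; Δt_x=1.0353, Δt_y=3.8637
    x: enter (5,5) at t=0.4038
    y: enter (5,4) at t=0.6568
    x: enter (4,4) at t=1.4390
    x: enter (3,4) at t=2.4743
    x: enter (2,4) at t=3.5096
    y: enter (2,3) at t=4.5205 ← occupied
  → r_5 = 4.5205
beam 6: φ=90°, α=240°
  dir = (cos 240°, sin 240°) = (-0.5000, -0.8660); from cell (6,5)
  next x-line at t=0.7800, next y-line at t=0.1963; Δt_x=2.0000, Δt_y=1.1547
    y: enter (6,4) at t=0.1963 ← occupied
  → r_6 = 0.1963
beam 7: φ=135°, α=285°
  dir = (cos 285°, sin 285°) = (0.2588, -0.9659); from cell (6,5)
  next x-line at t=2.3569, next y-line at t=0.1760; Δt_x=3.8637, Δt_y=1.0353
    y: enter (6,4) at t=0.1760 ← occupied
  → r_7 = 0.1760

ranges = [0.6315, 0.9584, 0.8593, 3.6600, 4.5205, 0.1963, 0.1760]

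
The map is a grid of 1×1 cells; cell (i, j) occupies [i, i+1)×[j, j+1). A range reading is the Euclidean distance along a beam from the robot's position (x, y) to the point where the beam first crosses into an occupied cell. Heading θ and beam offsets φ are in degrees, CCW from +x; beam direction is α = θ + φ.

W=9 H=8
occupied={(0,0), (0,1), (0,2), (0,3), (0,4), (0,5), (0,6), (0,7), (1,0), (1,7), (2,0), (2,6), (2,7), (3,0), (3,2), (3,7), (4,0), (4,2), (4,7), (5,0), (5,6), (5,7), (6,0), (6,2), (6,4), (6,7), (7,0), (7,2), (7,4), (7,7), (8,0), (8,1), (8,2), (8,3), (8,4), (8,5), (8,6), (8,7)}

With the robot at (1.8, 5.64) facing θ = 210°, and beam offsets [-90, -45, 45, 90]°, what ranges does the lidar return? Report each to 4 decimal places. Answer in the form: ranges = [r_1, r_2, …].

ranges = [1.5704, 0.8282, 3.0910, 3.0484]

beam 1: φ=-90°, α=120°
  direction (-0.5000, 0.8660); cell (1,5); t to first gridline: x 1.6000, y 0.4157 (then +2.0000 / +1.1547)
    (1,6) via y @ 0.4157
    (1,7) via y @ 1.5704  # hit
  → r_1 = 1.5704
beam 2: φ=-45°, α=165°
  direction (-0.9659, 0.2588); cell (1,5); t to first gridline: x 0.8282, y 1.3909 (then +1.0353 / +3.8637)
    (0,5) via x @ 0.8282  # hit
  → r_2 = 0.8282
beam 3: φ=45°, α=255°
  direction (-0.2588, -0.9659); cell (1,5); t to first gridline: x 3.0910, y 0.6626 (then +3.8637 / +1.0353)
    (1,4) via y @ 0.6626
    (1,3) via y @ 1.6979
    (1,2) via y @ 2.7331
    (0,2) via x @ 3.0910  # hit
  → r_3 = 3.0910
beam 4: φ=90°, α=300°
  direction (0.5000, -0.8660); cell (1,5); t to first gridline: x 0.4000, y 0.7390 (then +2.0000 / +1.1547)
    (2,5) via x @ 0.4000
    (2,4) via y @ 0.7390
    (2,3) via y @ 1.8937
    (3,3) via x @ 2.4000
    (3,2) via y @ 3.0484  # hit
  → r_4 = 3.0484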